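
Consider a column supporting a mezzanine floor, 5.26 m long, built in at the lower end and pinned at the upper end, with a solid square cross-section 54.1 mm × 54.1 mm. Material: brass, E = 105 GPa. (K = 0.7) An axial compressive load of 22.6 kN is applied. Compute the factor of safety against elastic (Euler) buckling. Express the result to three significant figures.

n ≈ 2.41

I = a⁴/12 = 54.1⁴/12 = 7.139×10^5 mm⁴
I = 7.139×10^5 mm⁴ = 7.139×10^-7 m⁴
Effective length L_e = K·L = 0.7 × 5.26 = 3.682 m
P_cr = π²EI / L_e² = π² × 105×10⁹ × 7.139×10^-7 / 3.682² = 5.457×10^4 N
Factor of safety n = P_cr / P = 54.567 / 22.6 = 2.41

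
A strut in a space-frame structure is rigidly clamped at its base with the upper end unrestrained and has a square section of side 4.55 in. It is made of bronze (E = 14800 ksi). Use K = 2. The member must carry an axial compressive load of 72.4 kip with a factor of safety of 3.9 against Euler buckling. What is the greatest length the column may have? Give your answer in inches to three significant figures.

L_max ≈ 68.0 in

I = a⁴/12 = 4.55⁴/12 = 35.72 in⁴
Required critical load P_cr = n·P = 3.9 × 72.4 = 282.4 kip = 2.824×10^5 lb
From P_cr = π²EI/(K·L)²:  L = (1/K)·√(π²EI/P_cr) = (1/2)·√(π²×1.48×10^7×35.72/2.824×10^5)
L = 68.0 in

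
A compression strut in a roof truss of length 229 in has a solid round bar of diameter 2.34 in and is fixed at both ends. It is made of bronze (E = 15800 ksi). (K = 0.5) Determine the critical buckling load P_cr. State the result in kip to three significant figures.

I = πd⁴/64 = π×2.34⁴/64 = 1.472 in⁴
Effective length L_e = K·L = 0.5 × 229 = 114.5 in
P_cr = π²EI / L_e² = π² × 15800×10³ × 1.472 / 114.5² = 1.751×10^4 lb

P_cr ≈ 17.5 kip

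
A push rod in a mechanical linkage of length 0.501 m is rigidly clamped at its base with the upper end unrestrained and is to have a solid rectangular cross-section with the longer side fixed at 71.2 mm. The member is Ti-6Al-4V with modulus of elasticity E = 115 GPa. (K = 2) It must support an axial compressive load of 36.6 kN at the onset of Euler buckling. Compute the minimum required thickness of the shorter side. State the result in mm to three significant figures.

L_e = K·L = 2 × 0.501 = 1.002 m
Required I = P_cr·L_e²/(π²E) = 3.660×10^4 × 1.002² / (π² × 1.15×10^11) = 3.238×10^-8 m⁴
I_req = 3.238×10^4 mm⁴
Rectangle, weak axis: I_min = h·b³/12 with h = 71.2 mm fixed  ⇒  b = (12I/h)^(1/3) = 17.6 mm

b ≈ 17.6 mm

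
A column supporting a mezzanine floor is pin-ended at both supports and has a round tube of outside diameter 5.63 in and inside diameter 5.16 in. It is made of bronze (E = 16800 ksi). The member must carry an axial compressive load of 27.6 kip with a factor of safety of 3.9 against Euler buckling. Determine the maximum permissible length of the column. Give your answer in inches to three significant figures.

d_o = 5.63 in, d_i = 5.16 in
I = π(d_o⁴ − d_i⁴)/64 = π(5.63⁴ − 5.160⁴)/64 = 14.52 in⁴
Required critical load P_cr = n·P = 3.9 × 27.6 = 107.6 kip = 1.076×10^5 lb
From P_cr = π²EI/(K·L)²:  L = (1/K)·√(π²EI/P_cr) = (1/1)·√(π²×1.68×10^7×14.52/1.076×10^5)
L = 150 in

L_max ≈ 150 in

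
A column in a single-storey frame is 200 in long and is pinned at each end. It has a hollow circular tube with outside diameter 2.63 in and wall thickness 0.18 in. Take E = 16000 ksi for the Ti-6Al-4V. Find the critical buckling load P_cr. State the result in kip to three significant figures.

P_cr ≈ 4.13 kip

Inner diameter d_i = 2.63 − 2×0.18 = 2.270 in
I = π(d_o⁴ − d_i⁴)/64 = π(2.63⁴ − 2.270⁴)/64 = 1.045 in⁴
Effective length L_e = K·L = 1 × 200 = 200.0 in
P_cr = π²EI / L_e² = π² × 16000×10³ × 1.045 / 200.0² = 4.126×10^3 lb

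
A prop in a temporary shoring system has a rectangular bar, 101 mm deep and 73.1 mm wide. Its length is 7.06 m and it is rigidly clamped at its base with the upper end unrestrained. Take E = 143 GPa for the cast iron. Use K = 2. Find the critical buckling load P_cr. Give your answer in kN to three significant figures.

P_cr ≈ 23.3 kN

Buckling occurs about the weak axis: I_min = h·b³/12 with b = 73.1 mm (the shorter side).
I_min = 101×73.1³/12 = 3.288×10^6 mm⁴
I = 3.288×10^6 mm⁴ = 3.288×10^-6 m⁴
Effective length L_e = K·L = 2 × 7.06 = 14.12 m
P_cr = π²EI / L_e² = π² × 143×10⁹ × 3.288×10^-6 / 14.12² = 2.327×10^4 N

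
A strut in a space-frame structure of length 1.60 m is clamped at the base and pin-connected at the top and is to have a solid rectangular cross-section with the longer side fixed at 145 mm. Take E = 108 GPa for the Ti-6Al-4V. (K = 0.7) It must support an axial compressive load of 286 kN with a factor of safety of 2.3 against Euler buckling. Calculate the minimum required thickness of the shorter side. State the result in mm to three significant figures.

Required P_cr = n·P = 2.3 × 286 = 657.8 kN
L_e = K·L = 0.7 × 1.60 = 1.120 m
Required I = P_cr·L_e²/(π²E) = 6.578×10^5 × 1.120² / (π² × 1.08×10^11) = 7.741×10^-7 m⁴
I_req = 7.741×10^5 mm⁴
Rectangle, weak axis: I_min = h·b³/12 with h = 145 mm fixed  ⇒  b = (12I/h)^(1/3) = 40.0 mm

b ≈ 40.0 mm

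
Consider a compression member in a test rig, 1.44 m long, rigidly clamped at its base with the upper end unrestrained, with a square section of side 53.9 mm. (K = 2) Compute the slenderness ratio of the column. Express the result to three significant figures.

λ ≈ 185

For a square r = a/√12 = 53.9/√12 = 15.56 mm
L_e = K·L = 2 × 1.44 m = 2.880 m = 2880.0 mm
λ = L_e / r_min = 2880.0 / 15.56 = 185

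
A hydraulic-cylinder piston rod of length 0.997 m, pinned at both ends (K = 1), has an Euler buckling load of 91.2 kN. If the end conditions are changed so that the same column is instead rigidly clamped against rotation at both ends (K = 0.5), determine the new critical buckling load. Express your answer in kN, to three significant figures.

P_cr ≈ 365 kN

P_cr ∝ 1/K², so P_cr,new = P_cr,old × (K_old/K_new)² = 91.2 × (1/0.5)²
= 91.2 × 4.000 = 365 kN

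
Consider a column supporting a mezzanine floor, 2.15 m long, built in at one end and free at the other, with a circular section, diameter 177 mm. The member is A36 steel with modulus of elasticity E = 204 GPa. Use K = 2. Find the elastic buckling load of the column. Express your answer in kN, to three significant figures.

I = πd⁴/64 = π×177⁴/64 = 4.818×10^7 mm⁴
I = 4.818×10^7 mm⁴ = 4.818×10^-5 m⁴
Effective length L_e = K·L = 2 × 2.15 = 4.300 m
P_cr = π²EI / L_e² = π² × 204×10⁹ × 4.818×10^-5 / 4.300² = 5.246×10^6 N

P_cr ≈ 5250 kN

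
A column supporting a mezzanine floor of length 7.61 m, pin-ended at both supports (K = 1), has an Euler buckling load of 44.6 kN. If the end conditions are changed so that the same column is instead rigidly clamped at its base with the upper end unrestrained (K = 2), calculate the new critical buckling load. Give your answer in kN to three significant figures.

P_cr ≈ 11.2 kN

P_cr ∝ 1/K², so P_cr,new = P_cr,old × (K_old/K_new)² = 44.6 × (1/2)²
= 44.6 × 0.2500 = 11.2 kN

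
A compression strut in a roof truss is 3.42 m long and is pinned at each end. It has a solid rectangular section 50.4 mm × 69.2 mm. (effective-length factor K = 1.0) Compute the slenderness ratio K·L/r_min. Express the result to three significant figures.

λ ≈ 235

Buckling occurs about the weak axis: I_min = h·b³/12 with b = 50.4 mm (the shorter side).
I_min = 69.2×50.4³/12 = 7.383×10^5 mm⁴
A = 3.488×10^3 mm²;  r_min = √(I/A) = √(7.383×10^5/3.488×10^3) = 14.55 mm
L_e = K·L = 1 × 3.42 m = 3.420 m = 3420.0 mm
λ = L_e / r_min = 3420.0 / 14.55 = 235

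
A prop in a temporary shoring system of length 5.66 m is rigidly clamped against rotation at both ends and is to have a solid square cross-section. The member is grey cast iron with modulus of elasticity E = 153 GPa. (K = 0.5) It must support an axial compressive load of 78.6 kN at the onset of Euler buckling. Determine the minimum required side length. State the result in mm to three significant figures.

L_e = K·L = 0.5 × 5.66 = 2.830 m
Required I = P_cr·L_e²/(π²E) = 7.860×10^4 × 2.830² / (π² × 1.53×10^11) = 4.169×10^-7 m⁴
I_req = 4.169×10^5 mm⁴
Solid square: I = a⁴/12  ⇒  a = (12I)^(1/4) = (12×4.169×10^5)^(1/4) = 47.3 mm

a ≈ 47.3 mm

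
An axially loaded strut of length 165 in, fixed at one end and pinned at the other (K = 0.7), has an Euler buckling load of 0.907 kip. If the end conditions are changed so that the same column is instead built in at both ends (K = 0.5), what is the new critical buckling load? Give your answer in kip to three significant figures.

P_cr ≈ 1.78 kip

P_cr ∝ 1/K², so P_cr,new = P_cr,old × (K_old/K_new)² = 0.907 × (0.7/0.5)²
= 0.907 × 1.960 = 1.78 kip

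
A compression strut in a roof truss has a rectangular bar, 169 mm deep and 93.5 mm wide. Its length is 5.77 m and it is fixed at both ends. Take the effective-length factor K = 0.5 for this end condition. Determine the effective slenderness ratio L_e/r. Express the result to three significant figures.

λ ≈ 107

For a rectangle r_min = b/√12 = 93.5/√12 = 26.99 mm
L_e = K·L = 0.5 × 5.77 m = 2.885 m = 2885.0 mm
λ = L_e / r_min = 2885.0 / 26.99 = 107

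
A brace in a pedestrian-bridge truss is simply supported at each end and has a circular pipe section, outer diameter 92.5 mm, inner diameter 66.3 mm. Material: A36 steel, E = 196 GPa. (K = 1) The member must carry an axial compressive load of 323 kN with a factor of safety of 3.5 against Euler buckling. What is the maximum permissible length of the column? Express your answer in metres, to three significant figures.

d_o = 92.5 mm, d_i = 66.3 mm
I = π(d_o⁴ − d_i⁴)/64 = π(92.5⁴ − 66.30⁴)/64 = 2.645×10^6 mm⁴
I = 2.645×10^-6 m⁴
Required critical load P_cr = n·P = 3.5 × 323 = 1130 kN = 1.131×10^6 N
From P_cr = π²EI/(K·L)²:  L = (1/K)·√(π²EI/P_cr) = (1/1)·√(π²×1.96×10^11×2.645×10^-6/1.131×10^6)
L = 2.13 m

L_max ≈ 2.13 m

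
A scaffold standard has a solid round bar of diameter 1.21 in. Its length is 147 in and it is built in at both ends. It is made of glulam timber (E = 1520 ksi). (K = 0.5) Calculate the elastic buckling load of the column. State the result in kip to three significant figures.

P_cr ≈ 0.292 kip

I = πd⁴/64 = π×1.21⁴/64 = 0.1052 in⁴
Effective length L_e = K·L = 0.5 × 147 = 73.50 in
P_cr = π²EI / L_e² = π² × 1520×10³ × 0.1052 / 73.50² = 292.2 lb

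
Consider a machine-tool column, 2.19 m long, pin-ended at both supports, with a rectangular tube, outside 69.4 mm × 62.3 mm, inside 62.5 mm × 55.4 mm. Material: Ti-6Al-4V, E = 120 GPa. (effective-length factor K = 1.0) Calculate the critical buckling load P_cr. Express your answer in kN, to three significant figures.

P_cr ≈ 127 kN

Weak-axis I_min = (h_o·b_o³ − h_i·b_i³)/12 with b_o = 62.3, b_i = 55.40 mm (shorter outer/inner sides).
I_min = (69.4×62.3³ − 62.50×55.40³)/12 = 5.129×10^5 mm⁴
I = 5.129×10^5 mm⁴ = 5.129×10^-7 m⁴
Effective length L_e = K·L = 1 × 2.19 = 2.190 m
P_cr = π²EI / L_e² = π² × 120×10⁹ × 5.129×10^-7 / 2.190² = 1.266×10^5 N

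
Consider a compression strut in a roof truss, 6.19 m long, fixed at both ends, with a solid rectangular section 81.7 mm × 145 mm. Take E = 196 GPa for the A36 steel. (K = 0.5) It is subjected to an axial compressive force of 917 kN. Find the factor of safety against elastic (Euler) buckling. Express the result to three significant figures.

n ≈ 1.45

Buckling occurs about the weak axis: I_min = h·b³/12 with b = 81.7 mm (the shorter side).
I_min = 145×81.7³/12 = 6.590×10^6 mm⁴
I = 6.590×10^6 mm⁴ = 6.590×10^-6 m⁴
Effective length L_e = K·L = 0.5 × 6.19 = 3.095 m
P_cr = π²EI / L_e² = π² × 196×10⁹ × 6.590×10^-6 / 3.095² = 1.331×10^6 N
Factor of safety n = P_cr / P = 1330.7 / 917 = 1.45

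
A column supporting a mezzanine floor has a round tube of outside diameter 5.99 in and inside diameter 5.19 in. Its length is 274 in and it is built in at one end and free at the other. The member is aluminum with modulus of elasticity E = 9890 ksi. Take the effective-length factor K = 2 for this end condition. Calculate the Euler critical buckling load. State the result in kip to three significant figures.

P_cr ≈ 8.96 kip

d_o = 5.99 in, d_i = 5.19 in
I = π(d_o⁴ − d_i⁴)/64 = π(5.99⁴ − 5.190⁴)/64 = 27.58 in⁴
Effective length L_e = K·L = 2 × 274 = 548.0 in
P_cr = π²EI / L_e² = π² × 9890×10³ × 27.58 / 548.0² = 8.964×10^3 lb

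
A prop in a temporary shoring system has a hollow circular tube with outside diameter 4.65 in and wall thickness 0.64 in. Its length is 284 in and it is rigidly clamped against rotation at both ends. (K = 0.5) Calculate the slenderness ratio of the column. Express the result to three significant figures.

Inner diameter d_i = 4.65 − 2×0.64 = 3.370 in
I = π(d_o⁴ − d_i⁴)/64 = π(4.65⁴ − 3.370⁴)/64 = 16.62 in⁴
A = 8.063 in²;  r_min = √(I/A) = √(16.62/8.063) = 1.436 in
L_e = K·L = 0.5 × 284 = 142.0 in
λ = L_e / r_min = 142.00 / 1.436 = 98.9

λ ≈ 98.9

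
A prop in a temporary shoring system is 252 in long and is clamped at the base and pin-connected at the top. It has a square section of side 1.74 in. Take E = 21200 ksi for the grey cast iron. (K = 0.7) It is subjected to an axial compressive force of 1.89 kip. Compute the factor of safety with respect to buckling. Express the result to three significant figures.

I = a⁴/12 = 1.74⁴/12 = 0.7639 in⁴
Effective length L_e = K·L = 0.7 × 252 = 176.4 in
P_cr = π²EI / L_e² = π² × 21200×10³ × 0.7639 / 176.4² = 5.136×10^3 lb
Factor of safety n = P_cr / P = 5.1363 / 1.89 = 2.72

n ≈ 2.72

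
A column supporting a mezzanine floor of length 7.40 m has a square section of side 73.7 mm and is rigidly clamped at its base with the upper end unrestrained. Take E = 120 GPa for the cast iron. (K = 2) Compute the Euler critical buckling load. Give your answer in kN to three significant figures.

P_cr ≈ 13.3 kN

I = a⁴/12 = 73.7⁴/12 = 2.459×10^6 mm⁴
I = 2.459×10^6 mm⁴ = 2.459×10^-6 m⁴
Effective length L_e = K·L = 2 × 7.40 = 14.80 m
P_cr = π²EI / L_e² = π² × 120×10⁹ × 2.459×10^-6 / 14.80² = 1.329×10^4 N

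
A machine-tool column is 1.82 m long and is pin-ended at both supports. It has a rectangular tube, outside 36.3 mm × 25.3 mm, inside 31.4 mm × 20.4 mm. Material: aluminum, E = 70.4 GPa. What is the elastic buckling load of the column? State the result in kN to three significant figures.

Weak-axis I_min = (h_o·b_o³ − h_i·b_i³)/12 with b_o = 25.3, b_i = 20.40 mm (shorter outer/inner sides).
I_min = (36.3×25.3³ − 31.40×20.40³)/12 = 2.677×10^4 mm⁴
I = 2.677×10^4 mm⁴ = 2.677×10^-8 m⁴
Effective length L_e = K·L = 1 × 1.82 = 1.820 m
P_cr = π²EI / L_e² = π² × 70.4×10⁹ × 2.677×10^-8 / 1.820² = 5.616×10^3 N

P_cr ≈ 5.62 kN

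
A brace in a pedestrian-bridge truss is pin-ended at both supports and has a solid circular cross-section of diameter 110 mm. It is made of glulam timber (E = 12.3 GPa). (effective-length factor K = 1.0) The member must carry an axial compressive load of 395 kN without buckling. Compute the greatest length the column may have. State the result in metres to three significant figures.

I = πd⁴/64 = π×110⁴/64 = 7.187×10^6 mm⁴
I = 7.187×10^-6 m⁴
At the buckling limit P_cr = P = 3.950×10^5 N
From P_cr = π²EI/(K·L)²:  L = (1/K)·√(π²EI/P_cr) = (1/1)·√(π²×1.23×10^10×7.187×10^-6/3.950×10^5)
L = 1.49 m

L_max ≈ 1.49 m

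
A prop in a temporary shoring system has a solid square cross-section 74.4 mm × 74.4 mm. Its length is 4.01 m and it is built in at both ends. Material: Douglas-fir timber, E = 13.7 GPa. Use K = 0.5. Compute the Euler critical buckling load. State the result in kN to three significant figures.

P_cr ≈ 85.9 kN

I = a⁴/12 = 74.4⁴/12 = 2.553×10^6 mm⁴
I = 2.553×10^6 mm⁴ = 2.553×10^-6 m⁴
Effective length L_e = K·L = 0.5 × 4.01 = 2.005 m
P_cr = π²EI / L_e² = π² × 13.7×10⁹ × 2.553×10^-6 / 2.005² = 8.588×10^4 N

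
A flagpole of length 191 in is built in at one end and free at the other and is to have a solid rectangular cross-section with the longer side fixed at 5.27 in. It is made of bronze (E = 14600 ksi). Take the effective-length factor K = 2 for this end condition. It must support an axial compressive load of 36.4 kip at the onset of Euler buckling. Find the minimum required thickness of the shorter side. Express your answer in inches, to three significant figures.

b ≈ 4.38 in

L_e = K·L = 2 × 191 = 382.0 in
Required I = P_cr·L_e²/(π²E) = 3.640×10^4 × 382.0² / (π² × 1.46×10^7) = 36.86 in⁴
Rectangle, weak axis: I_min = h·b³/12 with h = 5.27 in fixed  ⇒  b = (12I/h)^(1/3) = 4.38 in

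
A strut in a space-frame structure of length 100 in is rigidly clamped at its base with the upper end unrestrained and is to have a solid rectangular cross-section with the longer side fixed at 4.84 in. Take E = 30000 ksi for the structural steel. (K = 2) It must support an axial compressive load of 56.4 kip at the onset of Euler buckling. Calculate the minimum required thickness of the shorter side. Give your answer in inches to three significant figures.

L_e = K·L = 2 × 100 = 200.0 in
Required I = P_cr·L_e²/(π²E) = 5.640×10^4 × 200.0² / (π² × 3.00×10^7) = 7.619 in⁴
Rectangle, weak axis: I_min = h·b³/12 with h = 4.84 in fixed  ⇒  b = (12I/h)^(1/3) = 2.66 in

b ≈ 2.66 in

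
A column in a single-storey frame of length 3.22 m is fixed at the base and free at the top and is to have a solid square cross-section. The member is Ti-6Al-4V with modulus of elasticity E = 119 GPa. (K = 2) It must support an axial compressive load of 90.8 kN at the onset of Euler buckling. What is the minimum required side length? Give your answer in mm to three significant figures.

L_e = K·L = 2 × 3.22 = 6.440 m
Required I = P_cr·L_e²/(π²E) = 9.080×10^4 × 6.440² / (π² × 1.19×10^11) = 3.206×10^-6 m⁴
I_req = 3.206×10^6 mm⁴
Solid square: I = a⁴/12  ⇒  a = (12I)^(1/4) = (12×3.206×10^6)^(1/4) = 78.8 mm

a ≈ 78.8 mm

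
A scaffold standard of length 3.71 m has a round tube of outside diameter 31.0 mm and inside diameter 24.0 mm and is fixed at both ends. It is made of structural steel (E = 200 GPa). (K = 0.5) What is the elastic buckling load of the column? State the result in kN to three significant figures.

P_cr ≈ 16.7 kN

d_o = 31.0 mm, d_i = 24.0 mm
I = π(d_o⁴ − d_i⁴)/64 = π(31.0⁴ − 24.00⁴)/64 = 2.905×10^4 mm⁴
I = 2.905×10^4 mm⁴ = 2.905×10^-8 m⁴
Effective length L_e = K·L = 0.5 × 3.71 = 1.855 m
P_cr = π²EI / L_e² = π² × 200×10⁹ × 2.905×10^-8 / 1.855² = 1.666×10^4 N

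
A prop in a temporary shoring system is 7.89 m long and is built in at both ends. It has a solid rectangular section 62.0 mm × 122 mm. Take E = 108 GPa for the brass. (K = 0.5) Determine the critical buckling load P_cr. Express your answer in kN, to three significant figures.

Buckling occurs about the weak axis: I_min = h·b³/12 with b = 62.0 mm (the shorter side).
I_min = 122×62.0³/12 = 2.423×10^6 mm⁴
I = 2.423×10^6 mm⁴ = 2.423×10^-6 m⁴
Effective length L_e = K·L = 0.5 × 7.89 = 3.945 m
P_cr = π²EI / L_e² = π² × 108×10⁹ × 2.423×10^-6 / 3.945² = 1.660×10^5 N

P_cr ≈ 166 kN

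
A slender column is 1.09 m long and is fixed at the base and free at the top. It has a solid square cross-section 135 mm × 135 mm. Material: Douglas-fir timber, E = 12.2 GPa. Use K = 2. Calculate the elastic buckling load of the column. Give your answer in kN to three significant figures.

P_cr ≈ 701 kN

I = a⁴/12 = 135⁴/12 = 2.768×10^7 mm⁴
I = 2.768×10^7 mm⁴ = 2.768×10^-5 m⁴
Effective length L_e = K·L = 2 × 1.09 = 2.180 m
P_cr = π²EI / L_e² = π² × 12.2×10⁹ × 2.768×10^-5 / 2.180² = 7.013×10^5 N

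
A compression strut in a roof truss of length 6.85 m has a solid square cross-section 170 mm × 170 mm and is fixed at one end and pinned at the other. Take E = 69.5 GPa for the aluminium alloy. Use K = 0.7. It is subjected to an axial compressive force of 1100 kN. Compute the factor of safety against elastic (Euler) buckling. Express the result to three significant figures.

I = a⁴/12 = 170⁴/12 = 6.960×10^7 mm⁴
I = 6.960×10^7 mm⁴ = 6.960×10^-5 m⁴
Effective length L_e = K·L = 0.7 × 6.85 = 4.795 m
P_cr = π²EI / L_e² = π² × 69.5×10⁹ × 6.960×10^-5 / 4.795² = 2.076×10^6 N
Factor of safety n = P_cr / P = 2076.5 / 1100 = 1.89

n ≈ 1.89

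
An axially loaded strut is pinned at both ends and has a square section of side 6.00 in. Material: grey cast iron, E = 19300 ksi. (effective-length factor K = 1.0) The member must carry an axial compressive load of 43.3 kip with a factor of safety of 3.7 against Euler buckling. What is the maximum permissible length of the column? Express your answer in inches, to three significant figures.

L_max ≈ 358 in

I = a⁴/12 = 6.00⁴/12 = 108.0 in⁴
Required critical load P_cr = n·P = 3.7 × 43.3 = 160.2 kip = 1.602×10^5 lb
From P_cr = π²EI/(K·L)²:  L = (1/K)·√(π²EI/P_cr) = (1/1)·√(π²×1.93×10^7×108.0/1.602×10^5)
L = 358 in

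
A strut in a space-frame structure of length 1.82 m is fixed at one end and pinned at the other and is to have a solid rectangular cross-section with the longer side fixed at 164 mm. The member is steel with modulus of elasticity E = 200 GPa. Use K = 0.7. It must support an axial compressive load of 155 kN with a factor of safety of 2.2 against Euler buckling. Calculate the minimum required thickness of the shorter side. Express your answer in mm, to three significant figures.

Required P_cr = n·P = 2.2 × 155 = 341.0 kN
L_e = K·L = 0.7 × 1.82 = 1.274 m
Required I = P_cr·L_e²/(π²E) = 3.410×10^5 × 1.274² / (π² × 2.00×10^11) = 2.804×10^-7 m⁴
I_req = 2.804×10^5 mm⁴
Rectangle, weak axis: I_min = h·b³/12 with h = 164 mm fixed  ⇒  b = (12I/h)^(1/3) = 27.4 mm

b ≈ 27.4 mm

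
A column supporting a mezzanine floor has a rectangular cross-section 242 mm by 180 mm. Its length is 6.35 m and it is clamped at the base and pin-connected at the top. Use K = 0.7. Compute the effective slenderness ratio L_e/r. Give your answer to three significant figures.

For a rectangle r_min = b/√12 = 180/√12 = 51.96 mm
L_e = K·L = 0.7 × 6.35 m = 4.445 m = 4445.0 mm
λ = L_e / r_min = 4445.0 / 51.96 = 85.5

λ ≈ 85.5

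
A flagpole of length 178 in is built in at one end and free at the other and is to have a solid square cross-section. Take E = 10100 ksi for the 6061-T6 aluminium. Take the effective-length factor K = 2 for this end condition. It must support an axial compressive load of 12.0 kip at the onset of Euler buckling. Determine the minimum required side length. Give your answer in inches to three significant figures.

L_e = K·L = 2 × 178 = 356.0 in
Required I = P_cr·L_e²/(π²E) = 1.200×10^4 × 356.0² / (π² × 1.01×10^7) = 15.26 in⁴
Solid square: I = a⁴/12  ⇒  a = (12I)^(1/4) = (12×15.26)^(1/4) = 3.68 in

a ≈ 3.68 in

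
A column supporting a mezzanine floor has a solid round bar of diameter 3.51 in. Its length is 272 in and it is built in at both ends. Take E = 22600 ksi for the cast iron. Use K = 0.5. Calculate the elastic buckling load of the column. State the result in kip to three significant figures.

P_cr ≈ 89.9 kip

I = πd⁴/64 = π×3.51⁴/64 = 7.451 in⁴
Effective length L_e = K·L = 0.5 × 272 = 136.0 in
P_cr = π²EI / L_e² = π² × 22600×10³ × 7.451 / 136.0² = 8.985×10^4 lb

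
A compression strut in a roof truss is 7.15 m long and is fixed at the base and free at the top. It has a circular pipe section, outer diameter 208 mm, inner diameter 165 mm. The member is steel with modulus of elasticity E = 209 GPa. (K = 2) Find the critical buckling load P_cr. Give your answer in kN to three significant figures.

P_cr ≈ 560 kN

d_o = 208 mm, d_i = 165 mm
I = π(d_o⁴ − d_i⁴)/64 = π(208⁴ − 165.0⁴)/64 = 5.550×10^7 mm⁴
I = 5.550×10^7 mm⁴ = 5.550×10^-5 m⁴
Effective length L_e = K·L = 2 × 7.15 = 14.30 m
P_cr = π²EI / L_e² = π² × 209×10⁹ × 5.550×10^-5 / 14.30² = 5.598×10^5 N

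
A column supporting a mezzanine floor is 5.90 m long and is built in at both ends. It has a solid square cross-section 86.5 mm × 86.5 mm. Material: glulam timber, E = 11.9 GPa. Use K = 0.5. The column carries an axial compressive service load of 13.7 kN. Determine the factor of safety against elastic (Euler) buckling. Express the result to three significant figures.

I = a⁴/12 = 86.5⁴/12 = 4.665×10^6 mm⁴
I = 4.665×10^6 mm⁴ = 4.665×10^-6 m⁴
Effective length L_e = K·L = 0.5 × 5.90 = 2.950 m
P_cr = π²EI / L_e² = π² × 11.9×10⁹ × 4.665×10^-6 / 2.950² = 6.296×10^4 N
Factor of safety n = P_cr / P = 62.963 / 13.7 = 4.60

n ≈ 4.60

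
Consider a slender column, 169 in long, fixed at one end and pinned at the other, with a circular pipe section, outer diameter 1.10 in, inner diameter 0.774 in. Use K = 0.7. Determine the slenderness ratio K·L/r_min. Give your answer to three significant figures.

λ ≈ 352

d_o = 1.10 in, d_i = 0.774 in
I = π(d_o⁴ − d_i⁴)/64 = π(1.10⁴ − 0.7740⁴)/64 = 5.425×10^-2 in⁴
A = 0.4798 in²;  r_min = √(I/A) = √(5.425×10^-2/0.4798) = 0.3363 in
L_e = K·L = 0.7 × 169 = 118.3 in
λ = L_e / r_min = 118.30 / 0.3363 = 352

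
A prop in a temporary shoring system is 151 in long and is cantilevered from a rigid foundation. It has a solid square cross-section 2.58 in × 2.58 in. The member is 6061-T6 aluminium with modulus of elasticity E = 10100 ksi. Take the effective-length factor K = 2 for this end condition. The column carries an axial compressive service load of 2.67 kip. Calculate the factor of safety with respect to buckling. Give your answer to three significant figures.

n ≈ 1.51

I = a⁴/12 = 2.58⁴/12 = 3.692 in⁴
Effective length L_e = K·L = 2 × 151 = 302.0 in
P_cr = π²EI / L_e² = π² × 10100×10³ × 3.692 / 302.0² = 4.036×10^3 lb
Factor of safety n = P_cr / P = 4.0356 / 2.67 = 1.51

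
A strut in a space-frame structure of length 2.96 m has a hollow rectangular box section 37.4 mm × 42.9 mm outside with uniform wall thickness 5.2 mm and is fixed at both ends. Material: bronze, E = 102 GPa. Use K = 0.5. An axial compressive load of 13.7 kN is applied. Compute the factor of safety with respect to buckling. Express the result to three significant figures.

Inner dimensions: h_i = 42.9 − 2×5.2 = 32.50 mm, b_i = 37.4 − 2×5.2 = 27.00 mm
Weak-axis I_min = (h_o·b_o³ − h_i·b_i³)/12 with b_o = 37.4, b_i = 27.00 mm (shorter outer/inner sides).
I_min = (42.9×37.4³ − 32.50×27.00³)/12 = 1.337×10^5 mm⁴
I = 1.337×10^5 mm⁴ = 1.337×10^-7 m⁴
Effective length L_e = K·L = 0.5 × 2.96 = 1.480 m
P_cr = π²EI / L_e² = π² × 102×10⁹ × 1.337×10^-7 / 1.480² = 6.145×10^4 N
Factor of safety n = P_cr / P = 61.454 / 13.7 = 4.49

n ≈ 4.49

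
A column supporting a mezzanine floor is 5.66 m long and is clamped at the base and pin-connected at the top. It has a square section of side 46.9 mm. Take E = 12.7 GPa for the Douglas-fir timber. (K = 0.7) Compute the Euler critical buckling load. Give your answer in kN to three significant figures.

P_cr ≈ 3.22 kN

I = a⁴/12 = 46.9⁴/12 = 4.032×10^5 mm⁴
I = 4.032×10^5 mm⁴ = 4.032×10^-7 m⁴
Effective length L_e = K·L = 0.7 × 5.66 = 3.962 m
P_cr = π²EI / L_e² = π² × 12.7×10⁹ × 4.032×10^-7 / 3.962² = 3.219×10^3 N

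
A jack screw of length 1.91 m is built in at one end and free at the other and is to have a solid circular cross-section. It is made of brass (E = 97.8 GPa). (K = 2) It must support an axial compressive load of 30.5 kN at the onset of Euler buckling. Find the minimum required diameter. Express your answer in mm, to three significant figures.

d ≈ 55.4 mm

L_e = K·L = 2 × 1.91 = 3.820 m
Required I = P_cr·L_e²/(π²E) = 3.050×10^4 × 3.820² / (π² × 9.78×10^10) = 4.611×10^-7 m⁴
I_req = 4.611×10^5 mm⁴
Solid circle: I = πd⁴/64  ⇒  d = (64I/π)^(1/4) = (64×4.611×10^5/π)^(1/4) = 55.4 mm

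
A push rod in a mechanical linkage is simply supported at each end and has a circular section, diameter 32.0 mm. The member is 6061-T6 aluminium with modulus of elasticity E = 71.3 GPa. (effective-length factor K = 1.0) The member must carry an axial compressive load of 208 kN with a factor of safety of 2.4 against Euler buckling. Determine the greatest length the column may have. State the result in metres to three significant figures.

I = πd⁴/64 = π×32.0⁴/64 = 5.147×10^4 mm⁴
I = 5.147×10^-8 m⁴
Required critical load P_cr = n·P = 2.4 × 208 = 499.2 kN = 4.992×10^5 N
From P_cr = π²EI/(K·L)²:  L = (1/K)·√(π²EI/P_cr) = (1/1)·√(π²×7.13×10^10×5.147×10^-8/4.992×10^5)
L = 0.269 m

L_max ≈ 0.269 m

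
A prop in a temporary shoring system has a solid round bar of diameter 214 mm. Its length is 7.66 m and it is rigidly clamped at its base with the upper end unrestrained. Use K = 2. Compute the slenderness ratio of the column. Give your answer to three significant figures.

λ ≈ 286

For a solid circle r = d/4 = 214/4 = 53.50 mm
L_e = K·L = 2 × 7.66 m = 15.32 m = 15320 mm
λ = L_e / r_min = 15320 / 53.50 = 286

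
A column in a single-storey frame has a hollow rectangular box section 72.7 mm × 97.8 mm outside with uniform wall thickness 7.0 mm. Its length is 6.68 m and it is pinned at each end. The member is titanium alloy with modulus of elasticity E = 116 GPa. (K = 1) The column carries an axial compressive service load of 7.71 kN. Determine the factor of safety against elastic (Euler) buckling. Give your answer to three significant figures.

Inner dimensions: h_i = 97.8 − 2×7.0 = 83.80 mm, b_i = 72.7 − 2×7.0 = 58.70 mm
Weak-axis I_min = (h_o·b_o³ − h_i·b_i³)/12 with b_o = 72.7, b_i = 58.70 mm (shorter outer/inner sides).
I_min = (97.8×72.7³ − 83.80×58.70³)/12 = 1.719×10^6 mm⁴
I = 1.719×10^6 mm⁴ = 1.719×10^-6 m⁴
Effective length L_e = K·L = 1 × 6.68 = 6.680 m
P_cr = π²EI / L_e² = π² × 116×10⁹ × 1.719×10^-6 / 6.680² = 4.411×10^4 N
Factor of safety n = P_cr / P = 44.107 / 7.71 = 5.72

n ≈ 5.72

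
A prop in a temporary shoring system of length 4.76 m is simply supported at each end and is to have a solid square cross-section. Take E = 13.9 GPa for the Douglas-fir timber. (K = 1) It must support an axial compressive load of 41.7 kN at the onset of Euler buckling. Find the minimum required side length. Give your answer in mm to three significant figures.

L_e = K·L = 1 × 4.76 = 4.760 m
Required I = P_cr·L_e²/(π²E) = 4.170×10^4 × 4.760² / (π² × 1.39×10^10) = 6.887×10^-6 m⁴
I_req = 6.887×10^6 mm⁴
Solid square: I = a⁴/12  ⇒  a = (12I)^(1/4) = (12×6.887×10^6)^(1/4) = 95.3 mm

a ≈ 95.3 mm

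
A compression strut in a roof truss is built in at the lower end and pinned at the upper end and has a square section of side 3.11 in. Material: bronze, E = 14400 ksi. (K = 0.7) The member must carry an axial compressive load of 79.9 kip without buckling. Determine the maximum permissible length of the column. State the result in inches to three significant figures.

L_max ≈ 168 in

I = a⁴/12 = 3.11⁴/12 = 7.796 in⁴
At the buckling limit P_cr = P = 7.990×10^4 lb
From P_cr = π²EI/(K·L)²:  L = (1/K)·√(π²EI/P_cr) = (1/0.7)·√(π²×1.44×10^7×7.796/7.990×10^4)
L = 168 in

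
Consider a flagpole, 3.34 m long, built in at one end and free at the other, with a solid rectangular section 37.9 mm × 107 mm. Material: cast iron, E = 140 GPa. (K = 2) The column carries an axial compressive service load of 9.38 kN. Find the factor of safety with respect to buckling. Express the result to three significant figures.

Buckling occurs about the weak axis: I_min = h·b³/12 with b = 37.9 mm (the shorter side).
I_min = 107×37.9³/12 = 4.854×10^5 mm⁴
I = 4.854×10^5 mm⁴ = 4.854×10^-7 m⁴
Effective length L_e = K·L = 2 × 3.34 = 6.680 m
P_cr = π²EI / L_e² = π² × 140×10⁹ × 4.854×10^-7 / 6.680² = 1.503×10^4 N
Factor of safety n = P_cr / P = 15.031 / 9.38 = 1.60

n ≈ 1.60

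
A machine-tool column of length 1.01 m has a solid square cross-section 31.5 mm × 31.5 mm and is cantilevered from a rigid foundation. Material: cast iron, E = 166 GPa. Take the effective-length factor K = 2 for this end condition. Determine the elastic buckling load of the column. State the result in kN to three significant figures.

I = a⁴/12 = 31.5⁴/12 = 8.205×10^4 mm⁴
I = 8.205×10^4 mm⁴ = 8.205×10^-8 m⁴
Effective length L_e = K·L = 2 × 1.01 = 2.020 m
P_cr = π²EI / L_e² = π² × 166×10⁹ × 8.205×10^-8 / 2.020² = 3.294×10^4 N

P_cr ≈ 32.9 kN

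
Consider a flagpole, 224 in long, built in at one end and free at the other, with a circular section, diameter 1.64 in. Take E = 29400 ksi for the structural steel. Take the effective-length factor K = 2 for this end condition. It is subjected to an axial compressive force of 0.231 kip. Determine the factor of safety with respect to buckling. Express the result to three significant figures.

n ≈ 2.22

I = πd⁴/64 = π×1.64⁴/64 = 0.3551 in⁴
Effective length L_e = K·L = 2 × 224 = 448.0 in
P_cr = π²EI / L_e² = π² × 29400×10³ × 0.3551 / 448.0² = 513.4 lb
Factor of safety n = P_cr / P = 0.51338 / 0.231 = 2.22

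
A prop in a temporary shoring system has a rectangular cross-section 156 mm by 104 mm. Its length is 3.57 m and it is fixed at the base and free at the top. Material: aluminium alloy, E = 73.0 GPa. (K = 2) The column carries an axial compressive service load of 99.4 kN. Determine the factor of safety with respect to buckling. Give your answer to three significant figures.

Buckling occurs about the weak axis: I_min = h·b³/12 with b = 104 mm (the shorter side).
I_min = 156×104³/12 = 1.462×10^7 mm⁴
I = 1.462×10^7 mm⁴ = 1.462×10^-5 m⁴
Effective length L_e = K·L = 2 × 3.57 = 7.140 m
P_cr = π²EI / L_e² = π² × 73.0×10⁹ × 1.462×10^-5 / 7.140² = 2.067×10^5 N
Factor of safety n = P_cr / P = 206.67 / 99.4 = 2.08

n ≈ 2.08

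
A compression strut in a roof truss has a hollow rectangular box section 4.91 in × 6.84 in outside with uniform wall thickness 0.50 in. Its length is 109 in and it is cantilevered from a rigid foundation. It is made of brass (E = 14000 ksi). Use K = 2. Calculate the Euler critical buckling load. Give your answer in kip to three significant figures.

Inner dimensions: h_i = 6.84 − 2×0.50 = 5.840 in, b_i = 4.91 − 2×0.50 = 3.910 in
Weak-axis I_min = (h_o·b_o³ − h_i·b_i³)/12 with b_o = 4.91, b_i = 3.910 in (shorter outer/inner sides).
I_min = (6.84×4.91³ − 5.840×3.910³)/12 = 38.38 in⁴
Effective length L_e = K·L = 2 × 109 = 218.0 in
P_cr = π²EI / L_e² = π² × 14000×10³ × 38.38 / 218.0² = 1.116×10^5 lb

P_cr ≈ 112 kip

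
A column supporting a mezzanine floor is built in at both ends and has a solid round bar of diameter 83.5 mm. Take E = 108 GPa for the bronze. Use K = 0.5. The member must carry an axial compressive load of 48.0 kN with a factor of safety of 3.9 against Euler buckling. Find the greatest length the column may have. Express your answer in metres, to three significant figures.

L_max ≈ 7.37 m

I = πd⁴/64 = π×83.5⁴/64 = 2.386×10^6 mm⁴
I = 2.386×10^-6 m⁴
Required critical load P_cr = n·P = 3.9 × 48.0 = 187.2 kN = 1.872×10^5 N
From P_cr = π²EI/(K·L)²:  L = (1/K)·√(π²EI/P_cr) = (1/0.5)·√(π²×1.08×10^11×2.386×10^-6/1.872×10^5)
L = 7.37 m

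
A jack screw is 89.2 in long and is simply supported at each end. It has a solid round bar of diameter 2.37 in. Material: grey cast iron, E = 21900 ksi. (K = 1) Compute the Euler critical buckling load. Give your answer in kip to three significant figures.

P_cr ≈ 42.1 kip

I = πd⁴/64 = π×2.37⁴/64 = 1.549 in⁴
Effective length L_e = K·L = 1 × 89.2 = 89.20 in
P_cr = π²EI / L_e² = π² × 21900×10³ × 1.549 / 89.20² = 4.207×10^4 lb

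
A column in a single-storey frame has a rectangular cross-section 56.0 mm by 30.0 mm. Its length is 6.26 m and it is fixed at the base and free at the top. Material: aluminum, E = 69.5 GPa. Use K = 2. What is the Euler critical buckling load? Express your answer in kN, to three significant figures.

P_cr ≈ 0.551 kN

Buckling occurs about the weak axis: I_min = h·b³/12 with b = 30.0 mm (the shorter side).
I_min = 56.0×30.0³/12 = 1.260×10^5 mm⁴
I = 1.260×10^5 mm⁴ = 1.260×10^-7 m⁴
Effective length L_e = K·L = 2 × 6.26 = 12.52 m
P_cr = π²EI / L_e² = π² × 69.5×10⁹ × 1.260×10^-7 / 12.52² = 551.4 N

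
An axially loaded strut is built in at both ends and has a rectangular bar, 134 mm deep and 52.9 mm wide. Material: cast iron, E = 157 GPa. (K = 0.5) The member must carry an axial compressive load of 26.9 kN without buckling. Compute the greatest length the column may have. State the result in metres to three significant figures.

Buckling occurs about the weak axis: I_min = h·b³/12 with b = 52.9 mm (the shorter side).
I_min = 134×52.9³/12 = 1.653×10^6 mm⁴
I = 1.653×10^-6 m⁴
At the buckling limit P_cr = P = 2.690×10^4 N
From P_cr = π²EI/(K·L)²:  L = (1/K)·√(π²EI/P_cr) = (1/0.5)·√(π²×1.57×10^11×1.653×10^-6/2.690×10^4)
L = 19.5 m

L_max ≈ 19.5 m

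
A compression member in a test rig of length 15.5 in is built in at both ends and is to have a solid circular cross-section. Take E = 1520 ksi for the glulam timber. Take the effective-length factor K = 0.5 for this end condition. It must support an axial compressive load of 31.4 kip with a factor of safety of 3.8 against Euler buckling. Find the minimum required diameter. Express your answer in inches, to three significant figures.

Required P_cr = n·P = 3.8 × 31.4 = 119.3 kip
L_e = K·L = 0.5 × 15.5 = 7.750 in
Required I = P_cr·L_e²/(π²E) = 1.193×10^5 × 7.750² / (π² × 1.52×10^6) = 0.4777 in⁴
Solid circle: I = πd⁴/64  ⇒  d = (64I/π)^(1/4) = (64×0.4777/π)^(1/4) = 1.77 in

d ≈ 1.77 in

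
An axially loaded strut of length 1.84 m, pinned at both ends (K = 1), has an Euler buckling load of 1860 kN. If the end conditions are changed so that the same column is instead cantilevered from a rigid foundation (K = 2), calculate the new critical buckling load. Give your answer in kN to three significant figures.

P_cr ≈ 465 kN

P_cr ∝ 1/K², so P_cr,new = P_cr,old × (K_old/K_new)² = 1860 × (1/2)²
= 1860 × 0.2500 = 465 kN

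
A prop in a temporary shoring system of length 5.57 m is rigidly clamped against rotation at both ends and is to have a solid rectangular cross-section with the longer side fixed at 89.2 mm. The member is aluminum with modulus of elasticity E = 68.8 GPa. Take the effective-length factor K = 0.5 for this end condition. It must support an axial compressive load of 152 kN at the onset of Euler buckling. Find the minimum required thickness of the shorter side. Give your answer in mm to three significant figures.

b ≈ 61.6 mm

L_e = K·L = 0.5 × 5.57 = 2.785 m
Required I = P_cr·L_e²/(π²E) = 1.520×10^5 × 2.785² / (π² × 6.88×10^10) = 1.736×10^-6 m⁴
I_req = 1.736×10^6 mm⁴
Rectangle, weak axis: I_min = h·b³/12 with h = 89.2 mm fixed  ⇒  b = (12I/h)^(1/3) = 61.6 mm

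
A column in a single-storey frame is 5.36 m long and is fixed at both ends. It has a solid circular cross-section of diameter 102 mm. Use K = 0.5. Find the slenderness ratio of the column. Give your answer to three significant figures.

λ ≈ 105

I = πd⁴/64 = π×102⁴/64 = 5.313×10^6 mm⁴
A = 8.171×10^3 mm²;  r_min = √(I/A) = √(5.313×10^6/8.171×10^3) = 25.50 mm
L_e = K·L = 0.5 × 5.36 m = 2.680 m = 2680.0 mm
λ = L_e / r_min = 2680.0 / 25.50 = 105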